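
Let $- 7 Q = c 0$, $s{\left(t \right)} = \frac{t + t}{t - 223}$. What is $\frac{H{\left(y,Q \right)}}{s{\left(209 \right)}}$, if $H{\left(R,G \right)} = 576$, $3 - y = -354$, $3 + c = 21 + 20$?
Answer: $- \frac{4032}{209} \approx -19.292$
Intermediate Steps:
$s{\left(t \right)} = \frac{2 t}{-223 + t}$
$c = 38$ ($c = -3 + \left(21 + 20\right) = -3 + 41 = 38$)
$y = 357$ ($y = 3 - -354 = 3 + 354 = 357$)
$Q = 0$ ($Q = - \frac{38 \cdot 0}{7} = \left(- \frac{1}{7}\right) 0 = 0$)
$\frac{H{\left(y,Q \right)}}{s{\left(209 \right)}} = \frac{576}{2 \cdot 209 \frac{1}{-223 + 209}} = \frac{576}{2 \cdot 209 \frac{1}{-14}} = \frac{576}{2 \cdot 209 \left(- \frac{1}{14}\right)} = \frac{576}{- \frac{209}{7}} = 576 \left(- \frac{7}{209}\right) = - \frac{4032}{209}$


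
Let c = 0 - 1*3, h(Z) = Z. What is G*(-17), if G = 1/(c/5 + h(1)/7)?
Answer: 595/16 ≈ 37.188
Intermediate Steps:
c = -3 (c = 0 - 3 = -3)
G = -35/16 (G = 1/(-3/5 + 1/7) = 1/(-3*⅕ + 1*(⅐)) = 1/(-⅗ + ⅐) = 1/(-16/35) = -35/16 ≈ -2.1875)
G*(-17) = -35/16*(-17) = 595/16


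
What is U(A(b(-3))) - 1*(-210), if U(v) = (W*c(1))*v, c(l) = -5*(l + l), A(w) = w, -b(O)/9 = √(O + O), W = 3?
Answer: 210 + 270*I*√6 ≈ 210.0 + 661.36*I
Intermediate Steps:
b(O) = -9*√2*√O (b(O) = -9*√(O + O) = -9*√2*√O)
c(l) = -10*l
U(v) = -30*v (U(v) = (3*(-10*1))*v = (3*(-10))*v = -30*v)
U(A(b(-3))) - 1*(-210) = -(-270)*√2*√(-3) - 1*(-210) = -(-270)*√2*I*√3 + 210 = -(-270)*I*√6 + 210 = 270*I*√6 + 210 = 210 + 270*I*√6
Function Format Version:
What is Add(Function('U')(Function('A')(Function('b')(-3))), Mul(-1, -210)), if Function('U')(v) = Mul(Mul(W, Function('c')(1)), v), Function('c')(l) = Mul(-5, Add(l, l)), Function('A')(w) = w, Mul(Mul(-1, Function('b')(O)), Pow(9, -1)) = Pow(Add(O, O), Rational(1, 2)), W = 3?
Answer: Add(210, Mul(270, I, Pow(6, Rational(1, 2)))) ≈ Add(210.00, Mul(661.36, I))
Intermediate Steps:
Function('b')(O) = Mul(-9, Pow(2, Rational(1, 2)), Pow(O, Rational(1, 2))) (Function('b')(O) = Mul(-9, Pow(Add(O, O), Rational(1, 2))) = Mul(-9, Pow(Mul(2, O), Rational(1, 2))) = Mul(-9, Mul(Pow(2, Rational(1, 2)), Pow(O, Rational(1, 2)))) = Mul(-9, Pow(2, Rational(1, 2)), Pow(O, Rational(1, 2))))
Function('c')(l) = Mul(-10, l) (Function('c')(l) = Mul(-5, Mul(2, l)) = Mul(-10, l))
Function('U')(v) = Mul(-30, v) (Function('U')(v) = Mul(Mul(3, Mul(-10, 1)), v) = Mul(Mul(3, -10), v) = Mul(-30, v))
Add(Function('U')(Function('A')(Function('b')(-3))), Mul(-1, -210)) = Add(Mul(-30, Mul(-9, Pow(2, Rational(1, 2)), Pow(-3, Rational(1, 2)))), Mul(-1, -210)) = Add(Mul(-30, Mul(-9, Pow(2, Rational(1, 2)), Mul(I, Pow(3, Rational(1, 2))))), 210) = Add(Mul(-30, Mul(-9, I, Pow(6, Rational(1, 2)))), 210) = Add(Mul(270, I, Pow(6, Rational(1, 2))), 210) = Add(210, Mul(270, I, Pow(6, Rational(1, 2))))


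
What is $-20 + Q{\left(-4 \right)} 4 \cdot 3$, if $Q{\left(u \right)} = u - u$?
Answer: $-20$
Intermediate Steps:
$Q{\left(u \right)} = 0$
$-20 + Q{\left(-4 \right)} 4 \cdot 3 = -20 + 0 \cdot 4 \cdot 3 = -20 + 0 \cdot 12 = -20 + 0 = -20$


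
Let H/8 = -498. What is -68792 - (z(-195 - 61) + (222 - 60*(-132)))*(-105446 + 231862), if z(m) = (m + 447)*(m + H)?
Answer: 101347385576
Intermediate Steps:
H = -3984 (H = 8*(-498) = -3984)
z(m) = (-3984 + m)*(447 + m) (z(m) = (m + 447)*(m - 3984) = (447 + m)*(-3984 + m) = (-3984 + m)*(447 + m))
-68792 - (z(-195 - 61) + (222 - 60*(-132)))*(-105446 + 231862) = -68792 - ((-1780848 + (-195 - 61)² - 3537*(-195 - 61)) + (222 - 60*(-132)))*(-105446 + 231862) = -68792 - ((-1780848 + (-256)² - 3537*(-256)) + (222 + 7920))*126416 = -68792 - ((-1780848 + 65536 + 905472) + 8142)*126416 = -68792 - (-809840 + 8142)*126416 = -68792 - (-801698)*126416 = -68792 - 1*(-101347454368) = -68792 + 101347454368 = 101347385576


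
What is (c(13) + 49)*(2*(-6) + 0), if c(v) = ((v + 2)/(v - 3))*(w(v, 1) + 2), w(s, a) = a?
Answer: -642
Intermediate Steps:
c(v) = 3*(2 + v)/(-3 + v) (c(v) = ((v + 2)/(v - 3))*(1 + 2) = ((2 + v)/(-3 + v))*3 = 3*(2 + v)/(-3 + v))
(c(13) + 49)*(2*(-6) + 0) = (3*(2 + 13)/(-3 + 13) + 49)*(2*(-6) + 0) = (3*15/10 + 49)*(-12 + 0) = (3*(1/10)*15 + 49)*(-12) = (9/2 + 49)*(-12) = (107/2)*(-12) = -642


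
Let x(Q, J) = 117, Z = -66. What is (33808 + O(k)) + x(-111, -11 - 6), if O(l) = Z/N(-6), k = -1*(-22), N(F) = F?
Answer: 33936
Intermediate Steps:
k = 22
O(l) = 11 (O(l) = -66/(-6) = -66*(-1/6) = 11)
(33808 + O(k)) + x(-111, -11 - 6) = (33808 + 11) + 117 = 33819 + 117 = 33936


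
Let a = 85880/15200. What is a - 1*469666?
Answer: -9393207/20 ≈ -4.6966e+5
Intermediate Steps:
a = 113/20 (a = 85880*(1/15200) = 113/20 ≈ 5.6500)
a - 1*469666 = 113/20 - 1*469666 = 113/20 - 469666 = -9393207/20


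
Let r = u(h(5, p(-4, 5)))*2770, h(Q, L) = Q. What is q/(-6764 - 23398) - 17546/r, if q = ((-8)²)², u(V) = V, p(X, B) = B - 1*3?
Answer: -146488013/104435925 ≈ -1.4027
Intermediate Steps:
p(X, B) = -3 + B (p(X, B) = B - 3 = -3 + B)
r = 13850 (r = 5*2770 = 13850)
q = 4096 (q = 64² = 4096)
q/(-6764 - 23398) - 17546/r = 4096/(-6764 - 23398) - 17546/13850 = 4096/(-30162) - 17546*1/13850 = 4096*(-1/30162) - 8773/6925 = -2048/15081 - 8773/6925 = -146488013/104435925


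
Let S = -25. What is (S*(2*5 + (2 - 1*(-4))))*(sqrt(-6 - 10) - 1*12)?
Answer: 4800 - 1600*I ≈ 4800.0 - 1600.0*I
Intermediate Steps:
(S*(2*5 + (2 - 1*(-4))))*(sqrt(-6 - 10) - 1*12) = (-25*(2*5 + (2 - 1*(-4))))*(sqrt(-6 - 10) - 1*12) = (-25*(10 + (2 + 4)))*(sqrt(-16) - 12) = (-25*(10 + 6))*(4*I - 12) = (-25*16)*(-12 + 4*I) = -400*(-12 + 4*I) = 4800 - 1600*I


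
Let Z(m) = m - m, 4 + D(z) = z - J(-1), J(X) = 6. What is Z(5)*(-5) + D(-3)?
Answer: -13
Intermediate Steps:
D(z) = -10 + z (D(z) = -4 + (z - 1*6) = -4 + (z - 6) = -4 + (-6 + z) = -10 + z)
Z(m) = 0
Z(5)*(-5) + D(-3) = 0*(-5) + (-10 - 3) = 0 - 13 = -13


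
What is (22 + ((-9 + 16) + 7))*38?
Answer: 1368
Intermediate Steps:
(22 + ((-9 + 16) + 7))*38 = (22 + (7 + 7))*38 = (22 + 14)*38 = 36*38 = 1368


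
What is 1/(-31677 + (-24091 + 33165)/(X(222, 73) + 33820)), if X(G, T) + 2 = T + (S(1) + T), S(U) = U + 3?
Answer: -16984/537997631 ≈ -3.1569e-5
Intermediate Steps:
S(U) = 3 + U
X(G, T) = 2 + 2*T (X(G, T) = -2 + (T + ((3 + 1) + T)) = -2 + (T + (4 + T)) = -2 + (4 + 2*T) = 2 + 2*T)
1/(-31677 + (-24091 + 33165)/(X(222, 73) + 33820)) = 1/(-31677 + (-24091 + 33165)/((2 + 2*73) + 33820)) = 1/(-31677 + 9074/((2 + 146) + 33820)) = 1/(-31677 + 9074/(148 + 33820)) = 1/(-31677 + 9074/33968) = 1/(-31677 + 9074*(1/33968)) = 1/(-31677 + 4537/16984) = 1/(-537997631/16984) = -16984/537997631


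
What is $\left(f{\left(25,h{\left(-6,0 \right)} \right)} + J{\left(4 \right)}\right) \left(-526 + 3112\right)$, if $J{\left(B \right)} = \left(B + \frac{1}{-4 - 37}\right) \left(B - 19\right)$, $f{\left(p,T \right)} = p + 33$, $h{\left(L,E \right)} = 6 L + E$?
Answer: $- \frac{173262}{41} \approx -4225.9$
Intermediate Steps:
$h{\left(L,E \right)} = E + 6 L$
$f{\left(p,T \right)} = 33 + p$
$J{\left(B \right)} = \left(-19 + B\right) \left(- \frac{1}{41} + B\right)$ ($J{\left(B \right)} = \left(B + \frac{1}{-41}\right) \left(-19 + B\right) = \left(B - \frac{1}{41}\right) \left(-19 + B\right) = \left(- \frac{1}{41} + B\right) \left(-19 + B\right) = \left(-19 + B\right) \left(- \frac{1}{41} + B\right)$)
$\left(f{\left(25,h{\left(-6,0 \right)} \right)} + J{\left(4 \right)}\right) \left(-526 + 3112\right) = \left(\left(33 + 25\right) + \left(\frac{19}{41} + 4^{2} - \frac{3120}{41}\right)\right) \left(-526 + 3112\right) = \left(58 + \left(\frac{19}{41} + 16 - \frac{3120}{41}\right)\right) 2586 = \left(58 - \frac{2445}{41}\right) 2586 = \left(- \frac{67}{41}\right) 2586 = - \frac{173262}{41}$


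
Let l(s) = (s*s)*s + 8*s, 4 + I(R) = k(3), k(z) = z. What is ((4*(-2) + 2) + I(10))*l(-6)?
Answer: 1848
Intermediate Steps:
I(R) = -1 (I(R) = -4 + 3 = -1)
l(s) = s³ + 8*s (l(s) = s²*s + 8*s = s³ + 8*s)
((4*(-2) + 2) + I(10))*l(-6) = ((4*(-2) + 2) - 1)*(-6*(8 + (-6)²)) = ((-8 + 2) - 1)*(-6*(8 + 36)) = (-6 - 1)*(-6*44) = -7*(-264) = 1848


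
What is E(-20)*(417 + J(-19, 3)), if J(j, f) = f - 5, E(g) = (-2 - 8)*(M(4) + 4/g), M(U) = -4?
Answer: 17430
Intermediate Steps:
E(g) = 40 - 40/g (E(g) = (-2 - 8)*(-4 + 4/g) = -10*(-4 + 4/g) = 40 - 40/g)
J(j, f) = -5 + f
E(-20)*(417 + J(-19, 3)) = (40 - 40/(-20))*(417 + (-5 + 3)) = (40 - 40*(-1/20))*(417 - 2) = (40 + 2)*415 = 42*415 = 17430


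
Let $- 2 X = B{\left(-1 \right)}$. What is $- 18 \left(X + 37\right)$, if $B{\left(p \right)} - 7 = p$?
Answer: $-612$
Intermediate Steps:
$B{\left(p \right)} = 7 + p$
$X = -3$ ($X = - \frac{7 - 1}{2} = \left(- \frac{1}{2}\right) 6 = -3$)
$- 18 \left(X + 37\right) = - 18 \left(-3 + 37\right) = \left(-18\right) 34 = -612$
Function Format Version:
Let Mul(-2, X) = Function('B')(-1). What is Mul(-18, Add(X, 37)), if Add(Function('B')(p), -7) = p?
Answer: -612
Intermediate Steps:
Function('B')(p) = Add(7, p)
X = -3 (X = Mul(Rational(-1, 2), Add(7, -1)) = Mul(Rational(-1, 2), 6) = -3)
Mul(-18, Add(X, 37)) = Mul(-18, Add(-3, 37)) = Mul(-18, 34) = -612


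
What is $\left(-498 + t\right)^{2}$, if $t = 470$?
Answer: $784$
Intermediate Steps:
$\left(-498 + t\right)^{2} = \left(-498 + 470\right)^{2} = \left(-28\right)^{2} = 784$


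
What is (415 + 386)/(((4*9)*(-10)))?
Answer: -89/40 ≈ -2.2250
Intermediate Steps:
(415 + 386)/(((4*9)*(-10))) = 801/((36*(-10))) = 801/(-360) = 801*(-1/360) = -89/40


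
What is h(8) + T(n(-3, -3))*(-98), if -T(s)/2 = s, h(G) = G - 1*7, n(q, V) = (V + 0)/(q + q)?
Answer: 99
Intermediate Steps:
n(q, V) = V/(2*q) (n(q, V) = V/((2*q)) = V*(1/(2*q)) = V/(2*q))
h(G) = -7 + G (h(G) = G - 7 = -7 + G)
T(s) = -2*s
h(8) + T(n(-3, -3))*(-98) = (-7 + 8) - (-3)/(-3)*(-98) = 1 - (-3)*(-1)/3*(-98) = 1 - 2*½*(-98) = 1 - 1*(-98) = 1 + 98 = 99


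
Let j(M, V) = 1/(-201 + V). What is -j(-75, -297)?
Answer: 1/498 ≈ 0.0020080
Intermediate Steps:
-j(-75, -297) = -1/(-201 - 297) = -1/(-498) = -1*(-1/498) = 1/498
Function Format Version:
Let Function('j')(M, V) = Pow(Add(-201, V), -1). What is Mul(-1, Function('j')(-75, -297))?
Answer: Rational(1, 498) ≈ 0.0020080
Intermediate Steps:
Mul(-1, Function('j')(-75, -297)) = Mul(-1, Pow(Add(-201, -297), -1)) = Mul(-1, Pow(-498, -1)) = Mul(-1, Rational(-1, 498)) = Rational(1, 498)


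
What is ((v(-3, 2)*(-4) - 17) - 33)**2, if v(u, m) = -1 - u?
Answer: 3364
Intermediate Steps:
((v(-3, 2)*(-4) - 17) - 33)**2 = (((-1 - 1*(-3))*(-4) - 17) - 33)**2 = (((-1 + 3)*(-4) - 17) - 33)**2 = ((2*(-4) - 17) - 33)**2 = ((-8 - 17) - 33)**2 = (-25 - 33)**2 = (-58)**2 = 3364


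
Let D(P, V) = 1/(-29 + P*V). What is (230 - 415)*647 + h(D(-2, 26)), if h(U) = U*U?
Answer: -785318894/6561 ≈ -1.1970e+5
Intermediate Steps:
h(U) = U**2
(230 - 415)*647 + h(D(-2, 26)) = (230 - 415)*647 + (1/(-29 - 2*26))**2 = -185*647 + (1/(-29 - 52))**2 = -119695 + (1/(-81))**2 = -119695 + (-1/81)**2 = -119695 + 1/6561 = -785318894/6561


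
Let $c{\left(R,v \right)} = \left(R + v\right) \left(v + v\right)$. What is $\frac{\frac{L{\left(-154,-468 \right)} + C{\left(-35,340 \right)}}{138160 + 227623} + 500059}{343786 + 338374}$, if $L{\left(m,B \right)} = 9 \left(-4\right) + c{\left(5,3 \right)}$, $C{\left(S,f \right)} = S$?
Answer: $\frac{91456540587}{124761265640} \approx 0.73305$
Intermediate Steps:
$c{\left(R,v \right)} = 2 v \left(R + v\right)$ ($c{\left(R,v \right)} = \left(R + v\right) 2 v = 2 v \left(R + v\right)$)
$L{\left(m,B \right)} = 12$ ($L{\left(m,B \right)} = 9 \left(-4\right) + 2 \cdot 3 \left(5 + 3\right) = -36 + 2 \cdot 3 \cdot 8 = -36 + 48 = 12$)
$\frac{\frac{L{\left(-154,-468 \right)} + C{\left(-35,340 \right)}}{138160 + 227623} + 500059}{343786 + 338374} = \frac{\frac{12 - 35}{138160 + 227623} + 500059}{343786 + 338374} = \frac{- \frac{23}{365783} + 500059}{682160} = \left(\left(-23\right) \frac{1}{365783} + 500059\right) \frac{1}{682160} = \left(- \frac{23}{365783} + 500059\right) \frac{1}{682160} = \frac{182913081174}{365783} \cdot \frac{1}{682160} = \frac{91456540587}{124761265640}$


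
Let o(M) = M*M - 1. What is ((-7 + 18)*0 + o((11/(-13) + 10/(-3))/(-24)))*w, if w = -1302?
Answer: 184347359/146016 ≈ 1262.5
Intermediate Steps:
o(M) = -1 + M**2 (o(M) = M**2 - 1 = -1 + M**2)
((-7 + 18)*0 + o((11/(-13) + 10/(-3))/(-24)))*w = ((-7 + 18)*0 + (-1 + ((11/(-13) + 10/(-3))/(-24))**2))*(-1302) = (11*0 + (-1 + ((11*(-1/13) + 10*(-1/3))*(-1/24))**2))*(-1302) = (0 + (-1 + ((-11/13 - 10/3)*(-1/24))**2))*(-1302) = (0 + (-1 + (-163/39*(-1/24))**2))*(-1302) = (0 + (-1 + (163/936)**2))*(-1302) = (0 + (-1 + 26569/876096))*(-1302) = (0 - 849527/876096)*(-1302) = -849527/876096*(-1302) = 184347359/146016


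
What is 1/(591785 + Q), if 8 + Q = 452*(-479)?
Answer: 1/375269 ≈ 2.6648e-6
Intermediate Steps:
Q = -216516 (Q = -8 + 452*(-479) = -8 - 216508 = -216516)
1/(591785 + Q) = 1/(591785 - 216516) = 1/375269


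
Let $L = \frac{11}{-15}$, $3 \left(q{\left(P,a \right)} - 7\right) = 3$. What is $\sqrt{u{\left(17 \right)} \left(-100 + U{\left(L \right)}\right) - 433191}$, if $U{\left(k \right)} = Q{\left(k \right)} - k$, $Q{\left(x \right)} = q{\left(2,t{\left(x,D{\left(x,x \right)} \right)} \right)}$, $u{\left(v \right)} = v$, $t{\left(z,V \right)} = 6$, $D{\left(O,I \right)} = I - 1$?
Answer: $\frac{i \sqrt{97817070}}{15} \approx 659.35 i$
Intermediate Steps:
$D{\left(O,I \right)} = -1 + I$
$q{\left(P,a \right)} = 8$ ($q{\left(P,a \right)} = 7 + \frac{1}{3} \cdot 3 = 7 + 1 = 8$)
$L = - \frac{11}{15}$ ($L = 11 \left(- \frac{1}{15}\right) = - \frac{11}{15} \approx -0.73333$)
$Q{\left(x \right)} = 8$
$U{\left(k \right)} = 8 - k$
$\sqrt{u{\left(17 \right)} \left(-100 + U{\left(L \right)}\right) - 433191} = \sqrt{17 \left(-100 + \left(8 - - \frac{11}{15}\right)\right) - 433191} = \sqrt{17 \left(-100 + \left(8 + \frac{11}{15}\right)\right) - 433191} = \sqrt{17 \left(-100 + \frac{131}{15}\right) - 433191} = \sqrt{17 \left(- \frac{1369}{15}\right) - 433191} = \sqrt{- \frac{23273}{15} - 433191} = \sqrt{- \frac{6521138}{15}} = \frac{i \sqrt{97817070}}{15}$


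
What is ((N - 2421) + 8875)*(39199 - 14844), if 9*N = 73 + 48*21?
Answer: 1441012285/9 ≈ 1.6011e+8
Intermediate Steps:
N = 1081/9 (N = (73 + 48*21)/9 = (73 + 1008)/9 = (⅑)*1081 = 1081/9 ≈ 120.11)
((N - 2421) + 8875)*(39199 - 14844) = ((1081/9 - 2421) + 8875)*(39199 - 14844) = (-20708/9 + 8875)*24355 = (59167/9)*24355 = 1441012285/9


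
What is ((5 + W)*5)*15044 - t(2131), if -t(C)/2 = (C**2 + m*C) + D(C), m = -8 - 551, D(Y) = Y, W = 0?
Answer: 7080226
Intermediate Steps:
m = -559
t(C) = -2*C**2 + 1116*C (t(C) = -2*((C**2 - 559*C) + C) = -2*(C**2 - 558*C) = -2*C**2 + 1116*C)
((5 + W)*5)*15044 - t(2131) = ((5 + 0)*5)*15044 - 2*2131*(558 - 1*2131) = (5*5)*15044 - 2*2131*(558 - 2131) = 25*15044 - 2*2131*(-1573) = 376100 - 1*(-6704126) = 376100 + 6704126 = 7080226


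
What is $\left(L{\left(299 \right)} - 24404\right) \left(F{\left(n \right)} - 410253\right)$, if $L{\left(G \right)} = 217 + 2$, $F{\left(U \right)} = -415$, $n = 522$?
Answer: $9932005580$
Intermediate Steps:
$L{\left(G \right)} = 219$
$\left(L{\left(299 \right)} - 24404\right) \left(F{\left(n \right)} - 410253\right) = \left(219 - 24404\right) \left(-415 - 410253\right) = \left(-24185\right) \left(-410668\right) = 9932005580$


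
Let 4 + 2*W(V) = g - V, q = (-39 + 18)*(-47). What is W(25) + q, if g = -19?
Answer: 963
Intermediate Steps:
q = 987 (q = -21*(-47) = 987)
W(V) = -23/2 - V/2 (W(V) = -2 + (-19 - V)/2 = -2 + (-19/2 - V/2) = -23/2 - V/2)
W(25) + q = (-23/2 - ½*25) + 987 = (-23/2 - 25/2) + 987 = -24 + 987 = 963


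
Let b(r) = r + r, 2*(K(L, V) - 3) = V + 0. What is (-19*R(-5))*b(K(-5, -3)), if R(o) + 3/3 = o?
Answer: 342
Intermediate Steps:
K(L, V) = 3 + V/2 (K(L, V) = 3 + (V + 0)/2 = 3 + V/2)
R(o) = -1 + o
b(r) = 2*r
(-19*R(-5))*b(K(-5, -3)) = (-19*(-1 - 5))*(2*(3 + (½)*(-3))) = (-19*(-6))*(2*(3 - 3/2)) = 114*(2*(3/2)) = 114*3 = 342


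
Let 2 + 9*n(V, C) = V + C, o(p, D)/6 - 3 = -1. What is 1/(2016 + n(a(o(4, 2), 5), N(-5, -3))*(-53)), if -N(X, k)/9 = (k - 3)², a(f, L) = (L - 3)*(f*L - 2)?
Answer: 3/9758 ≈ 0.00030744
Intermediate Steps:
o(p, D) = 12 (o(p, D) = 18 + 6*(-1) = 18 - 6 = 12)
a(f, L) = (-3 + L)*(-2 + L*f) (a(f, L) = (-3 + L)*(L*f - 2) = (-3 + L)*(-2 + L*f))
N(X, k) = -9*(-3 + k)² (N(X, k) = -9*(k - 3)² = -9*(-3 + k)²)
n(V, C) = -2/9 + C/9 + V/9 (n(V, C) = -2/9 + (V + C)/9 = -2/9 + (C + V)/9 = -2/9 + (C/9 + V/9) = -2/9 + C/9 + V/9)
1/(2016 + n(a(o(4, 2), 5), N(-5, -3))*(-53)) = 1/(2016 + (-2/9 + (-9*(-3 - 3)²)/9 + (6 - 2*5 + 12*5² - 3*5*12)/9)*(-53)) = 1/(2016 + (-2/9 + (-9*(-6)²)/9 + (6 - 10 + 12*25 - 180)/9)*(-53)) = 1/(2016 + (-2/9 + (-9*36)/9 + (6 - 10 + 300 - 180)/9)*(-53)) = 1/(2016 + (-2/9 + (⅑)*(-324) + (⅑)*116)*(-53)) = 1/(2016 + (-2/9 - 36 + 116/9)*(-53)) = 1/(2016 - 70/3*(-53)) = 1/(2016 + 3710/3) = 1/(9758/3) = 3/9758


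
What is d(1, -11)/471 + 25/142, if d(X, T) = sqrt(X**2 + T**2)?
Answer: 25/142 + sqrt(122)/471 ≈ 0.19951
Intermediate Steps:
d(X, T) = sqrt(T**2 + X**2)
d(1, -11)/471 + 25/142 = sqrt((-11)**2 + 1**2)/471 + 25/142 = sqrt(121 + 1)*(1/471) + 25*(1/142) = sqrt(122)*(1/471) + 25/142 = sqrt(122)/471 + 25/142 = 25/142 + sqrt(122)/471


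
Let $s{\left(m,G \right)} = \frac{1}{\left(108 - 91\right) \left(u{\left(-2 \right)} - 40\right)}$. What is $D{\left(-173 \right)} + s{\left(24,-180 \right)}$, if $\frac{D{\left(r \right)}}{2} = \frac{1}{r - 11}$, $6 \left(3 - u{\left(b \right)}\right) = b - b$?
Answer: $- \frac{721}{57868} \approx -0.012459$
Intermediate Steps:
$u{\left(b \right)} = 3$ ($u{\left(b \right)} = 3 - \frac{b - b}{6} = 3 - 0 = 3 + 0 = 3$)
$D{\left(r \right)} = \frac{2}{-11 + r}$ ($D{\left(r \right)} = \frac{2}{r - 11} = \frac{2}{-11 + r}$)
$s{\left(m,G \right)} = - \frac{1}{629}$ ($s{\left(m,G \right)} = \frac{1}{\left(108 - 91\right) \left(3 - 40\right)} = \frac{1}{17 \left(-37\right)} = \frac{1}{-629} = - \frac{1}{629}$)
$D{\left(-173 \right)} + s{\left(24,-180 \right)} = \frac{2}{-11 - 173} - \frac{1}{629} = \frac{2}{-184} - \frac{1}{629} = 2 \left(- \frac{1}{184}\right) - \frac{1}{629} = - \frac{1}{92} - \frac{1}{629} = - \frac{721}{57868}$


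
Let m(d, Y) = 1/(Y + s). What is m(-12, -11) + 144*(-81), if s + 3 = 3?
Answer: -128305/11 ≈ -11664.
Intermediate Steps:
s = 0 (s = -3 + 3 = 0)
m(d, Y) = 1/Y (m(d, Y) = 1/(Y + 0) = 1/Y)
m(-12, -11) + 144*(-81) = 1/(-11) + 144*(-81) = -1/11 - 11664 = -128305/11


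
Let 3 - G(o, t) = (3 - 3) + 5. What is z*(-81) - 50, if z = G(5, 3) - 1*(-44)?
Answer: -3452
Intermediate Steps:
G(o, t) = -2 (G(o, t) = 3 - ((3 - 3) + 5) = 3 - (0 + 5) = 3 - 1*5 = 3 - 5 = -2)
z = 42 (z = -2 - 1*(-44) = -2 + 44 = 42)
z*(-81) - 50 = 42*(-81) - 50 = -3402 - 50 = -3452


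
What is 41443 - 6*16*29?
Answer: 38659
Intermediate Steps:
41443 - 6*16*29 = 41443 - 96*29 = 41443 - 1*2784 = 41443 - 2784 = 38659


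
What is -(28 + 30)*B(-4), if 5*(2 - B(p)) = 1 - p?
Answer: -58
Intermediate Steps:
B(p) = 9/5 + p/5 (B(p) = 2 - (1 - p)/5 = 2 + (-1/5 + p/5) = 9/5 + p/5)
-(28 + 30)*B(-4) = -(28 + 30)*(9/5 + (1/5)*(-4)) = -58*(9/5 - 4/5) = -58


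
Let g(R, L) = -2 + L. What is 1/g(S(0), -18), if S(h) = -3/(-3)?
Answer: -1/20 ≈ -0.050000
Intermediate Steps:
S(h) = 1 (S(h) = -3*(-⅓) = 1)
1/g(S(0), -18) = 1/(-2 - 18) = 1/(-20) = -1/20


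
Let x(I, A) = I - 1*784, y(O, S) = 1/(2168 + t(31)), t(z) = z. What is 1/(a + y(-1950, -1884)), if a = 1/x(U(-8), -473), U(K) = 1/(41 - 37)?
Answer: -765985/629 ≈ -1217.8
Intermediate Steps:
U(K) = ¼ (U(K) = 1/4 = ¼)
y(O, S) = 1/2199 (y(O, S) = 1/(2168 + 31) = 1/2199)
x(I, A) = -784 + I (x(I, A) = I - 784 = -784 + I)
a = -4/3135 (a = 1/(-784 + ¼) = 1/(-3135/4) = -4/3135 ≈ -0.0012759)
1/(a + y(-1950, -1884)) = 1/(-4/3135 + 1/2199) = 1/(-629/765985) = -765985/629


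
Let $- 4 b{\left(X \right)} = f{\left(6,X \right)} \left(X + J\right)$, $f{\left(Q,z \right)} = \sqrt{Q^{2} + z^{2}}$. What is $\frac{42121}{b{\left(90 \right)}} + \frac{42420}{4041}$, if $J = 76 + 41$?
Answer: $\frac{14140}{1347} - \frac{42121 \sqrt{226}}{70173} \approx 1.4737$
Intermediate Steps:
$J = 117$
$b{\left(X \right)} = - \frac{\sqrt{36 + X^{2}} \left(117 + X\right)}{4}$ ($b{\left(X \right)} = - \frac{\sqrt{6^{2} + X^{2}} \left(X + 117\right)}{4} = - \frac{\sqrt{36 + X^{2}} \left(117 + X\right)}{4}$)
$\frac{42121}{b{\left(90 \right)}} + \frac{42420}{4041} = \frac{42121}{\frac{1}{4} \sqrt{36 + 90^{2}} \left(-117 - 90\right)} + \frac{42420}{4041} = \frac{42121}{\frac{1}{4} \sqrt{36 + 8100} \left(-117 - 90\right)} + 42420 \cdot \frac{1}{4041} = \frac{42121}{\frac{1}{4} \sqrt{8136} \left(-207\right)} + \frac{14140}{1347} = \frac{42121}{\frac{1}{4} \cdot 6 \sqrt{226} \left(-207\right)} + \frac{14140}{1347} = \frac{42121}{\left(- \frac{621}{2}\right) \sqrt{226}} + \frac{14140}{1347} = 42121 \left(- \frac{\sqrt{226}}{70173}\right) + \frac{14140}{1347} = - \frac{42121 \sqrt{226}}{70173} + \frac{14140}{1347} = \frac{14140}{1347} - \frac{42121 \sqrt{226}}{70173}$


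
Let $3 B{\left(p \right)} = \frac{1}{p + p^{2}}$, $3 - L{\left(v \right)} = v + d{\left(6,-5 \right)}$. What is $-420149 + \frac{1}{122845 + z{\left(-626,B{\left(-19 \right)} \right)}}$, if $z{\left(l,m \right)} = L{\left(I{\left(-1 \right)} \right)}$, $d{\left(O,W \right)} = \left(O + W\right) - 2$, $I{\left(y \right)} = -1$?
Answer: $- \frac{51615304649}{122850} \approx -4.2015 \cdot 10^{5}$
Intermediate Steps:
$d{\left(O,W \right)} = -2 + O + W$
$L{\left(v \right)} = 4 - v$ ($L{\left(v \right)} = 3 - \left(v - 1\right) = 3 - \left(-1 + v\right) = 4 - v$)
$B{\left(p \right)} = \frac{1}{3 \left(p + p^{2}\right)}$
$z{\left(l,m \right)} = 5$ ($z{\left(l,m \right)} = 4 - -1 = 4 + 1 = 5$)
$-420149 + \frac{1}{122845 + z{\left(-626,B{\left(-19 \right)} \right)}} = -420149 + \frac{1}{122845 + 5} = -420149 + \frac{1}{122850} = - \frac{51615304649}{122850}$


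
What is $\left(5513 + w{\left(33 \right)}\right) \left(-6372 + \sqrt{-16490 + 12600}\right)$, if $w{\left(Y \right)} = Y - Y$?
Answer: $-35128836 + 5513 i \sqrt{3890} \approx -3.5129 \cdot 10^{7} + 3.4385 \cdot 10^{5} i$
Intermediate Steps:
$w{\left(Y \right)} = 0$
$\left(5513 + w{\left(33 \right)}\right) \left(-6372 + \sqrt{-16490 + 12600}\right) = \left(5513 + 0\right) \left(-6372 + \sqrt{-16490 + 12600}\right) = 5513 \left(-6372 + \sqrt{-3890}\right) = 5513 \left(-6372 + i \sqrt{3890}\right) = -35128836 + 5513 i \sqrt{3890}$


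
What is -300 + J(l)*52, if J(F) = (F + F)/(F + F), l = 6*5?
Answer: -248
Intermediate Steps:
l = 30
J(F) = 1 (J(F) = (2*F)/((2*F)) = (2*F)*(1/(2*F)) = 1)
-300 + J(l)*52 = -300 + 1*52 = -300 + 52 = -248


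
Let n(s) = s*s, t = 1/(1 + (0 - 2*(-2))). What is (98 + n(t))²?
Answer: 6007401/625 ≈ 9611.8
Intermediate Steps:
t = ⅕ (t = 1/(1 + (0 + 4)) = 1/(1 + 4) = 1/5 = ⅕ ≈ 0.20000)
n(s) = s²
(98 + n(t))² = (98 + (⅕)²)² = (98 + 1/25)² = (2451/25)² = 6007401/625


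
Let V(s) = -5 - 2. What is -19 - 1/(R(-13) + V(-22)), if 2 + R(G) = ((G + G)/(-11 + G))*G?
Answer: -5251/277 ≈ -18.957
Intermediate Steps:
V(s) = -7
R(G) = -2 + 2*G²/(-11 + G) (R(G) = -2 + ((G + G)/(-11 + G))*G = -2 + ((2*G)/(-11 + G))*G = -2 + (2*G/(-11 + G))*G = -2 + 2*G²/(-11 + G))
-19 - 1/(R(-13) + V(-22)) = -19 - 1/(2*(11 + (-13)² - 1*(-13))/(-11 - 13) - 7) = -19 - 1/(2*(11 + 169 + 13)/(-24) - 7) = -19 - 1/(2*(-1/24)*193 - 7) = -19 - 1/(-193/12 - 7) = -19 - 1/(-277/12) = -19 - 1*(-12/277) = -19 + 12/277 = -5251/277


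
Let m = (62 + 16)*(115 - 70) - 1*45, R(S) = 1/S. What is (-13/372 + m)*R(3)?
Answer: 1288967/1116 ≈ 1155.0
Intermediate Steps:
R(S) = 1/S
m = 3465 (m = 78*45 - 45 = 3510 - 45 = 3465)
(-13/372 + m)*R(3) = (-13/372 + 3465)/3 = (-13*1/372 + 3465)*(⅓) = (-13/372 + 3465)*(⅓) = (1288967/372)*(⅓) = 1288967/1116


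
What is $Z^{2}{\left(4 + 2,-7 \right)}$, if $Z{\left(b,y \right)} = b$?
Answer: $36$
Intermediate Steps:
$Z^{2}{\left(4 + 2,-7 \right)} = \left(4 + 2\right)^{2} = 6^{2} = 36$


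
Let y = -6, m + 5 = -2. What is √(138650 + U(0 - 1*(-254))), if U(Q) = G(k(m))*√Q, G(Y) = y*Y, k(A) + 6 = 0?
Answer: √(138650 + 36*√254) ≈ 373.13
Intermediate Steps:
m = -7 (m = -5 - 2 = -7)
k(A) = -6 (k(A) = -6 + 0 = -6)
G(Y) = -6*Y
U(Q) = 36*√Q (U(Q) = (-6*(-6))*√Q = 36*√Q)
√(138650 + U(0 - 1*(-254))) = √(138650 + 36*√(0 - 1*(-254))) = √(138650 + 36*√(0 + 254)) = √(138650 + 36*√254)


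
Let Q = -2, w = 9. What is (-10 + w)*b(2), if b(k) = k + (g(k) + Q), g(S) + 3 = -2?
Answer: 5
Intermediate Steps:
g(S) = -5 (g(S) = -3 - 2 = -5)
b(k) = -7 + k (b(k) = k + (-5 - 2) = k - 7 = -7 + k)
(-10 + w)*b(2) = (-10 + 9)*(-7 + 2) = -1*(-5) = 5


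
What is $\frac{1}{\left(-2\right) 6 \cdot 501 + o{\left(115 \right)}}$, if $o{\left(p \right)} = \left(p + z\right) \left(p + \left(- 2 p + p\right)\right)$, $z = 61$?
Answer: $- \frac{1}{6012} \approx -0.00016633$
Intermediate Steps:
$o{\left(p \right)} = 0$ ($o{\left(p \right)} = \left(p + 61\right) \left(p + \left(- 2 p + p\right)\right) = \left(61 + p\right) \left(p - p\right) = \left(61 + p\right) 0 = 0$)
$\frac{1}{\left(-2\right) 6 \cdot 501 + o{\left(115 \right)}} = \frac{1}{\left(-2\right) 6 \cdot 501 + 0} = \frac{1}{\left(-12\right) 501 + 0} = \frac{1}{-6012 + 0} = \frac{1}{-6012} = - \frac{1}{6012}$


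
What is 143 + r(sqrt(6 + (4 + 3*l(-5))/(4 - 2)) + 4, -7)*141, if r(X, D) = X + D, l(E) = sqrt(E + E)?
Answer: -280 + 141*sqrt(32 + 6*I*sqrt(10))/2 ≈ 134.7 + 113.7*I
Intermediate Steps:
l(E) = sqrt(2)*sqrt(E) (l(E) = sqrt(2*E) = sqrt(2)*sqrt(E))
r(X, D) = D + X
143 + r(sqrt(6 + (4 + 3*l(-5))/(4 - 2)) + 4, -7)*141 = 143 + (-7 + (sqrt(6 + (4 + 3*(sqrt(2)*sqrt(-5)))/(4 - 2)) + 4))*141 = 143 + (-7 + (sqrt(6 + (4 + 3*(sqrt(2)*(I*sqrt(5))))/2) + 4))*141 = 143 + (-7 + (sqrt(6 + (4 + 3*(I*sqrt(10)))*(1/2)) + 4))*141 = 143 + (-7 + (sqrt(6 + (4 + 3*I*sqrt(10))*(1/2)) + 4))*141 = 143 + (-7 + (sqrt(6 + (2 + 3*I*sqrt(10)/2)) + 4))*141 = 143 + (-7 + (sqrt(8 + 3*I*sqrt(10)/2) + 4))*141 = 143 + (-7 + (4 + sqrt(8 + 3*I*sqrt(10)/2)))*141 = 143 + (-3 + sqrt(8 + 3*I*sqrt(10)/2))*141 = 143 + (-423 + 141*sqrt(8 + 3*I*sqrt(10)/2)) = -280 + 141*sqrt(8 + 3*I*sqrt(10)/2)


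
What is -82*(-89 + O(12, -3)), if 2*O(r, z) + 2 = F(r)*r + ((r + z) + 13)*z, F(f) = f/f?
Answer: 9594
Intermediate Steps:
F(f) = 1
O(r, z) = -1 + r/2 + z*(13 + r + z)/2 (O(r, z) = -1 + (1*r + ((r + z) + 13)*z)/2 = -1 + (r + (13 + r + z)*z)/2 = -1 + (r + z*(13 + r + z))/2 = -1 + (r/2 + z*(13 + r + z)/2) = -1 + r/2 + z*(13 + r + z)/2)
-82*(-89 + O(12, -3)) = -82*(-89 + (-1 + (½)*12 + (½)*(-3)² + (13/2)*(-3) + (½)*12*(-3))) = -82*(-89 + (-1 + 6 + (½)*9 - 39/2 - 18)) = -82*(-89 + (-1 + 6 + 9/2 - 39/2 - 18)) = -82*(-89 - 28) = -82*(-117) = 9594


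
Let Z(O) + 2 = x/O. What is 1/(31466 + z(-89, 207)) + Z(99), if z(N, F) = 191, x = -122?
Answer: -10130141/3134043 ≈ -3.2323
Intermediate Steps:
Z(O) = -2 - 122/O
1/(31466 + z(-89, 207)) + Z(99) = 1/(31466 + 191) + (-2 - 122/99) = 1/31657 + (-2 - 122*1/99) = 1/31657 + (-2 - 122/99) = 1/31657 - 320/99 = -10130141/3134043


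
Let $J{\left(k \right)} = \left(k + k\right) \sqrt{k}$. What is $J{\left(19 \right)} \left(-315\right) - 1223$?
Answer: $-1223 - 11970 \sqrt{19} \approx -53399.0$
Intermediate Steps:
$J{\left(k \right)} = 2 k^{\frac{3}{2}}$ ($J{\left(k \right)} = 2 k \sqrt{k} = 2 k^{\frac{3}{2}}$)
$J{\left(19 \right)} \left(-315\right) - 1223 = 2 \cdot 19^{\frac{3}{2}} \left(-315\right) - 1223 = 2 \cdot 19 \sqrt{19} \left(-315\right) - 1223 = 38 \sqrt{19} \left(-315\right) - 1223 = - 11970 \sqrt{19} - 1223 = -1223 - 11970 \sqrt{19}$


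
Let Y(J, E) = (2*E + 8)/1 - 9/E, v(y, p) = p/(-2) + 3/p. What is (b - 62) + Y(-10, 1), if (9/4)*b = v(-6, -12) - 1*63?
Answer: -778/9 ≈ -86.444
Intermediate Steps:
v(y, p) = 3/p - p/2 (v(y, p) = p*(-1/2) + 3/p = -p/2 + 3/p = 3/p - p/2)
Y(J, E) = 8 - 9/E + 2*E (Y(J, E) = (8 + 2*E)*1 - 9/E = (8 + 2*E) - 9/E = 8 - 9/E + 2*E)
b = -229/9 (b = 4*((3/(-12) - 1/2*(-12)) - 1*63)/9 = 4*((3*(-1/12) + 6) - 63)/9 = 4*((-1/4 + 6) - 63)/9 = 4*(23/4 - 63)/9 = (4/9)*(-229/4) = -229/9 ≈ -25.444)
(b - 62) + Y(-10, 1) = (-229/9 - 62) + (8 - 9/1 + 2*1) = -787/9 + (8 - 9*1 + 2) = -787/9 + (8 - 9 + 2) = -787/9 + 1 = -778/9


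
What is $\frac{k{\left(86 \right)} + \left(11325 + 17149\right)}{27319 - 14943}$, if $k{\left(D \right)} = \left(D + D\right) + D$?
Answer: $\frac{7183}{3094} \approx 2.3216$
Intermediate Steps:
$k{\left(D \right)} = 3 D$ ($k{\left(D \right)} = 2 D + D = 3 D$)
$\frac{k{\left(86 \right)} + \left(11325 + 17149\right)}{27319 - 14943} = \frac{3 \cdot 86 + \left(11325 + 17149\right)}{27319 - 14943} = \frac{258 + 28474}{12376} = 28732 \cdot \frac{1}{12376} = \frac{7183}{3094}$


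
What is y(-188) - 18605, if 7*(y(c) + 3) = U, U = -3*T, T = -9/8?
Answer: -1042021/56 ≈ -18608.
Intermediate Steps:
T = -9/8 (T = -9*⅛ = -9/8 ≈ -1.1250)
U = 27/8 (U = -3*(-9/8) = 27/8 ≈ 3.3750)
y(c) = -141/56 (y(c) = -3 + (⅐)*(27/8) = -3 + 27/56 = -141/56)
y(-188) - 18605 = -141/56 - 18605 = -1042021/56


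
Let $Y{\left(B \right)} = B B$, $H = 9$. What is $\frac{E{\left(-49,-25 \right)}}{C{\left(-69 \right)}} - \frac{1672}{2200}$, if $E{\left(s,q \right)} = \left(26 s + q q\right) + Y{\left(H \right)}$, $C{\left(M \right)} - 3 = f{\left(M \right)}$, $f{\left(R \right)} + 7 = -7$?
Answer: $\frac{13991}{275} \approx 50.876$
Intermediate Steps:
$f{\left(R \right)} = -14$ ($f{\left(R \right)} = -7 - 7 = -14$)
$C{\left(M \right)} = -11$ ($C{\left(M \right)} = 3 - 14 = -11$)
$Y{\left(B \right)} = B^{2}$
$E{\left(s,q \right)} = 81 + q^{2} + 26 s$ ($E{\left(s,q \right)} = \left(26 s + q q\right) + 9^{2} = \left(26 s + q^{2}\right) + 81 = \left(q^{2} + 26 s\right) + 81 = 81 + q^{2} + 26 s$)
$\frac{E{\left(-49,-25 \right)}}{C{\left(-69 \right)}} - \frac{1672}{2200} = \frac{81 + \left(-25\right)^{2} + 26 \left(-49\right)}{-11} - \frac{1672}{2200} = \left(81 + 625 - 1274\right) \left(- \frac{1}{11}\right) - \frac{19}{25} = \left(-568\right) \left(- \frac{1}{11}\right) - \frac{19}{25} = \frac{568}{11} - \frac{19}{25} = \frac{13991}{275}$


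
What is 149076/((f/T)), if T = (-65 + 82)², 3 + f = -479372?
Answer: -43082964/479375 ≈ -89.873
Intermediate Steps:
f = -479375 (f = -3 - 479372 = -479375)
T = 289 (T = 17² = 289)
149076/((f/T)) = 149076/((-479375/289)) = 149076/((-479375*1/289)) = 149076/(-479375/289) = 149076*(-289/479375) = -43082964/479375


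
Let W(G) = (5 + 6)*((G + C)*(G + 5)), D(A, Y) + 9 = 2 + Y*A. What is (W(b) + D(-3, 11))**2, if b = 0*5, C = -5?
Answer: 99225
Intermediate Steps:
D(A, Y) = -7 + A*Y (D(A, Y) = -9 + (2 + Y*A) = -9 + (2 + A*Y) = -7 + A*Y)
b = 0
W(G) = 11*(-5 + G)*(5 + G) (W(G) = (5 + 6)*((G - 5)*(G + 5)) = 11*((-5 + G)*(5 + G)) = 11*(-5 + G)*(5 + G))
(W(b) + D(-3, 11))**2 = ((-275 + 11*0**2) + (-7 - 3*11))**2 = ((-275 + 11*0) + (-7 - 33))**2 = ((-275 + 0) - 40)**2 = (-275 - 40)**2 = (-315)**2 = 99225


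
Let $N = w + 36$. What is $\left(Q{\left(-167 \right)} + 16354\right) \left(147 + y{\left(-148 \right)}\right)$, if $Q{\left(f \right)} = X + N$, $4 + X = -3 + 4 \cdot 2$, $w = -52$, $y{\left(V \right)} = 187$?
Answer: $5457226$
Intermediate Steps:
$X = 1$ ($X = -4 + \left(-3 + 4 \cdot 2\right) = -4 + \left(-3 + 8\right) = -4 + 5 = 1$)
$N = -16$ ($N = -52 + 36 = -16$)
$Q{\left(f \right)} = -15$ ($Q{\left(f \right)} = 1 - 16 = -15$)
$\left(Q{\left(-167 \right)} + 16354\right) \left(147 + y{\left(-148 \right)}\right) = \left(-15 + 16354\right) \left(147 + 187\right) = 16339 \cdot 334 = 5457226$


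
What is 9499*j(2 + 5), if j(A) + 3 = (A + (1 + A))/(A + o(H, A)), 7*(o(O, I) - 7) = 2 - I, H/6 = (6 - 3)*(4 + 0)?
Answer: -550942/31 ≈ -17772.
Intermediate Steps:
H = 72 (H = 6*((6 - 3)*(4 + 0)) = 6*(3*4) = 6*12 = 72)
o(O, I) = 51/7 - I/7 (o(O, I) = 7 + (2 - I)/7 = 7 + (2/7 - I/7) = 51/7 - I/7)
j(A) = -3 + (1 + 2*A)/(51/7 + 6*A/7) (j(A) = -3 + (A + (1 + A))/(A + (51/7 - A/7)) = -3 + (1 + 2*A)/(51/7 + 6*A/7))
9499*j(2 + 5) = 9499*(2*(-73 - 2*(2 + 5))/(3*(17 + 2*(2 + 5)))) = 9499*(2*(-73 - 2*7)/(3*(17 + 2*7))) = 9499*(2*(-73 - 14)/(3*(17 + 14))) = 9499*((⅔)*(-87)/31) = 9499*((⅔)*(1/31)*(-87)) = 9499*(-58/31) = -550942/31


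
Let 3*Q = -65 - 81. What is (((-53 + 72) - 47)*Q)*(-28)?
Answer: -114464/3 ≈ -38155.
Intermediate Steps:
Q = -146/3 (Q = (-65 - 81)/3 = (⅓)*(-146) = -146/3 ≈ -48.667)
(((-53 + 72) - 47)*Q)*(-28) = (((-53 + 72) - 47)*(-146/3))*(-28) = ((19 - 47)*(-146/3))*(-28) = -28*(-146/3)*(-28) = (4088/3)*(-28) = -114464/3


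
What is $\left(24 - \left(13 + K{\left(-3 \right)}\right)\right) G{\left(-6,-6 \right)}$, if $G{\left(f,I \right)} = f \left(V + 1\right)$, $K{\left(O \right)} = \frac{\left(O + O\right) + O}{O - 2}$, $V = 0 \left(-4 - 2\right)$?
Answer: $- \frac{276}{5} \approx -55.2$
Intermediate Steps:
$V = 0$ ($V = 0 \left(-6\right) = 0$)
$K{\left(O \right)} = \frac{3 O}{-2 + O}$ ($K{\left(O \right)} = \frac{2 O + O}{-2 + O} = \frac{3 O}{-2 + O}$)
$G{\left(f,I \right)} = f$ ($G{\left(f,I \right)} = f \left(0 + 1\right) = f 1 = f$)
$\left(24 - \left(13 + K{\left(-3 \right)}\right)\right) G{\left(-6,-6 \right)} = \left(24 - \left(13 + 3 \left(-3\right) \frac{1}{-2 - 3}\right)\right) \left(-6\right) = \left(24 - \left(13 + 3 \left(-3\right) \frac{1}{-5}\right)\right) \left(-6\right) = \left(24 - \left(13 + 3 \left(-3\right) \left(- \frac{1}{5}\right)\right)\right) \left(-6\right) = \left(24 - \frac{74}{5}\right) \left(-6\right) = \frac{46}{5} \left(-6\right) = - \frac{276}{5}$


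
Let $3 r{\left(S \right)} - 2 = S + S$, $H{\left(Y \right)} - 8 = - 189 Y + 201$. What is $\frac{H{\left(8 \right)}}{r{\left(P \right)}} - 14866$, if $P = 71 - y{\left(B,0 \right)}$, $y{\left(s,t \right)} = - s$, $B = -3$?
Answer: $- \frac{685139}{46} \approx -14894.0$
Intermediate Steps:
$P = 68$ ($P = 71 - \left(-1\right) \left(-3\right) = 71 - 3 = 68$)
$H{\left(Y \right)} = 209 - 189 Y$ ($H{\left(Y \right)} = 8 - \left(-201 + 189 Y\right) = 209 - 189 Y$)
$r{\left(S \right)} = \frac{2}{3} + \frac{2 S}{3}$ ($r{\left(S \right)} = \frac{2}{3} + \frac{S + S}{3} = \frac{2}{3} + \frac{2 S}{3}$)
$\frac{H{\left(8 \right)}}{r{\left(P \right)}} - 14866 = \frac{209 - 1512}{\frac{2}{3} + \frac{2}{3} \cdot 68} - 14866 = \frac{209 - 1512}{\frac{2}{3} + \frac{136}{3}} - 14866 = - \frac{1303}{46} - 14866 = - \frac{685139}{46}$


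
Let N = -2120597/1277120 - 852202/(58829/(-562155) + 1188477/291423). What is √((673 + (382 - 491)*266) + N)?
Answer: I*√150481893960929083962337696962851735/787272115028360 ≈ 492.74*I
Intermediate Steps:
N = -1350776787203552580103/6298176920226880 (N = -2120597*1/1277120 - 852202/(58829*(-1/562155) + 1188477*(1/291423)) = -2120597/1277120 - 852202/(-58829/562155 + 396159/97141) = -2120597/1277120 - 852202/19726186796/4964390805 = -2120597/1277120 - 852202*4964390805/19726186796 = -2120597/1277120 - 2115331886401305/9863093398 = -1350776787203552580103/6298176920226880 ≈ -2.1447e+5)
√((673 + (382 - 491)*266) + N) = √((673 + (382 - 491)*266) - 1350776787203552580103/6298176920226880) = √((673 - 109*266) - 1350776787203552580103/6298176920226880) = √((673 - 28994) - 1350776787203552580103/6298176920226880) = √(-28321 - 1350776787203552580103/6298176920226880) = √(-1529147455761298048583/6298176920226880) = I*√150481893960929083962337696962851735/787272115028360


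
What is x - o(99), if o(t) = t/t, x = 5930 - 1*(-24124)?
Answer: 30053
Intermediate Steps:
x = 30054 (x = 5930 + 24124 = 30054)
o(t) = 1
x - o(99) = 30054 - 1*1 = 30054 - 1 = 30053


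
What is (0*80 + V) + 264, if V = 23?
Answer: 287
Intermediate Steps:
(0*80 + V) + 264 = (0*80 + 23) + 264 = (0 + 23) + 264 = 23 + 264 = 287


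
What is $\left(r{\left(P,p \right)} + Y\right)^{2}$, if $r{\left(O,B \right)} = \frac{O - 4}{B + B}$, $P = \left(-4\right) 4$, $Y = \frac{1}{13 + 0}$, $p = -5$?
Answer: $\frac{729}{169} \approx 4.3136$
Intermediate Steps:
$Y = \frac{1}{13} \approx 0.076923$
$P = -16$
$r{\left(O,B \right)} = \frac{-4 + O}{2 B}$
$\left(r{\left(P,p \right)} + Y\right)^{2} = \left(\frac{-4 - 16}{2 \left(-5\right)} + \frac{1}{13}\right)^{2} = \left(\frac{1}{2} \left(- \frac{1}{5}\right) \left(-20\right) + \frac{1}{13}\right)^{2} = \left(2 + \frac{1}{13}\right)^{2} = \left(\frac{27}{13}\right)^{2} = \frac{729}{169}$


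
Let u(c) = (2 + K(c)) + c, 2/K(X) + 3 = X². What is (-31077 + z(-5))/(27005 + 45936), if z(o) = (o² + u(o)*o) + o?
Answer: -341467/802351 ≈ -0.42558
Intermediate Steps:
K(X) = 2/(-3 + X²)
u(c) = 2 + c + 2/(-3 + c²) (u(c) = (2 + 2/(-3 + c²)) + c = 2 + c + 2/(-3 + c²))
z(o) = o + o² + o*(2 + (-3 + o²)*(2 + o))/(-3 + o²) (z(o) = (o² + ((2 + (-3 + o²)*(2 + o))/(-3 + o²))*o) + o = (o² + o*(2 + (-3 + o²)*(2 + o))/(-3 + o²)) + o = o + o² + o*(2 + (-3 + o²)*(2 + o))/(-3 + o²))
(-31077 + z(-5))/(27005 + 45936) = (-31077 - 5*(-7 - 6*(-5) + 2*(-5)³ + 3*(-5)²)/(-3 + (-5)²))/(27005 + 45936) = (-31077 - 5*(-7 + 30 + 2*(-125) + 3*25)/(-3 + 25))/72941 = (-31077 - 5*(-7 + 30 - 250 + 75)/22)*(1/72941) = (-31077 - 5*1/22*(-152))*(1/72941) = (-31077 + 380/11)*(1/72941) = -341467/11*1/72941 = -341467/802351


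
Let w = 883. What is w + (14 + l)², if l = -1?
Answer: 1052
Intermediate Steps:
w + (14 + l)² = 883 + (14 - 1)² = 883 + 13² = 883 + 169 = 1052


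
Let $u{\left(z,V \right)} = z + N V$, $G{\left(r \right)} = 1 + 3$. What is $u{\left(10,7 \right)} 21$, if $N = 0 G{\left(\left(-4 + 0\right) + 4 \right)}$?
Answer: $210$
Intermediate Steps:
$G{\left(r \right)} = 4$
$N = 0$ ($N = 0 \cdot 4 = 0$)
$u{\left(z,V \right)} = z$ ($u{\left(z,V \right)} = z + 0 V = z + 0 = z$)
$u{\left(10,7 \right)} 21 = 10 \cdot 21 = 210$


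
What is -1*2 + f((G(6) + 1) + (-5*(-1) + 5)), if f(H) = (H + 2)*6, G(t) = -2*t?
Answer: 4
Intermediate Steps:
f(H) = 12 + 6*H (f(H) = (2 + H)*6 = 12 + 6*H)
-1*2 + f((G(6) + 1) + (-5*(-1) + 5)) = -1*2 + (12 + 6*((-2*6 + 1) + (-5*(-1) + 5))) = -2 + (12 + 6*((-12 + 1) + (5 + 5))) = -2 + (12 + 6*(-11 + 10)) = -2 + (12 + 6*(-1)) = -2 + (12 - 6) = -2 + 6 = 4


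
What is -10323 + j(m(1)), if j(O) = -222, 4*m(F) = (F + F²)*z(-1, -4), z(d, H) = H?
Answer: -10545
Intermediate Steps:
m(F) = -F - F² (m(F) = ((F + F²)*(-4))/4 = (-4*F - 4*F²)/4 = -F - F²)
-10323 + j(m(1)) = -10323 - 222 = -10545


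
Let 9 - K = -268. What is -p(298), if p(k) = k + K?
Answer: -575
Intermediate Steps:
K = 277 (K = 9 - 1*(-268) = 9 + 268 = 277)
p(k) = 277 + k (p(k) = k + 277 = 277 + k)
-p(298) = -(277 + 298) = -1*575 = -575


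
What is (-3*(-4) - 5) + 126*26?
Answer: 3283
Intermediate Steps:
(-3*(-4) - 5) + 126*26 = (12 - 5) + 3276 = 7 + 3276 = 3283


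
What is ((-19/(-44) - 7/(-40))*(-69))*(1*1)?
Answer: -18423/440 ≈ -41.870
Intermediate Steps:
((-19/(-44) - 7/(-40))*(-69))*(1*1) = ((-19*(-1/44) - 7*(-1/40))*(-69))*1 = ((19/44 + 7/40)*(-69))*1 = ((267/440)*(-69))*1 = -18423/440*1 = -18423/440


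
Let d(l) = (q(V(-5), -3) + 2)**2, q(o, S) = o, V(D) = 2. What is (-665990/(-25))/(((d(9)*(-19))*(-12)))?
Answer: 66599/9120 ≈ 7.3025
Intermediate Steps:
d(l) = 16 (d(l) = (2 + 2)**2 = 4**2 = 16)
(-665990/(-25))/(((d(9)*(-19))*(-12))) = (-665990/(-25))/(((16*(-19))*(-12))) = (-665990*(-1)/25)/((-304*(-12))) = -14170*(-47/25)/3648 = (133198/5)*(1/3648) = 66599/9120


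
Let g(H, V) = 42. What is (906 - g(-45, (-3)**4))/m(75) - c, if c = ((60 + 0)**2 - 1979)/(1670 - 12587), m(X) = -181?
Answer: -9138887/1975977 ≈ -4.6250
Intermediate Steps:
c = -1621/10917 (c = (60**2 - 1979)/(-10917) = (3600 - 1979)*(-1/10917) = 1621*(-1/10917) = -1621/10917 ≈ -0.14848)
(906 - g(-45, (-3)**4))/m(75) - c = (906 - 1*42)/(-181) - 1*(-1621/10917) = (906 - 42)*(-1/181) + 1621/10917 = 864*(-1/181) + 1621/10917 = -864/181 + 1621/10917 = -9138887/1975977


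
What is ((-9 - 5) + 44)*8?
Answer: 240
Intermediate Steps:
((-9 - 5) + 44)*8 = (-14 + 44)*8 = 30*8 = 240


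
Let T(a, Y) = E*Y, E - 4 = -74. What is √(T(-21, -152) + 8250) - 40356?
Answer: -40356 + √18890 ≈ -40219.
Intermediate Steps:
E = -70 (E = 4 - 74 = -70)
T(a, Y) = -70*Y
√(T(-21, -152) + 8250) - 40356 = √(-70*(-152) + 8250) - 40356 = √(10640 + 8250) - 40356 = √18890 - 40356 = -40356 + √18890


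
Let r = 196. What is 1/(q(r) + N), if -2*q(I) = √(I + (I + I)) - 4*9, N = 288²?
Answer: 27654/2294231099 + 7*√3/6882693297 ≈ 1.2055e-5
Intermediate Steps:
N = 82944
q(I) = 18 - √3*√I/2 (q(I) = -(√(I + (I + I)) - 4*9)/2 = -(√(I + 2*I) - 36)/2 = -(√(3*I) - 36)/2 = -(√3*√I - 36)/2 = -(-36 + √3*√I)/2 = 18 - √3*√I/2)
1/(q(r) + N) = 1/((18 - √3*√196/2) + 82944) = 1/((18 - ½*√3*14) + 82944) = 1/((18 - 7*√3) + 82944) = 1/(82962 - 7*√3)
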